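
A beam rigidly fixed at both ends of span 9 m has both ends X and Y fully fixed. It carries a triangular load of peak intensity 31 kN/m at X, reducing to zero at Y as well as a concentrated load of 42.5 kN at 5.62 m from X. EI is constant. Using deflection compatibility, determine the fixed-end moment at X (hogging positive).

M_X = 159.2 kN·m

Take the two fixed-end moments M_X, M_Y as redundants; the released structure is the simple span XY.
End rotations of the released simple span under the applied load (×1/EI):
  at X: triangular load, peak 31: w₀L³/(45EI) = 502.2/EI
  at Y: triangular load, peak 31: 7w₀L³/(360EI) = 439.4/EI
  at X: point load 42.5 at a = 5.62: Pab(L + b)/(6LEI) = 185.1/EI
  at Y: point load 42.5 at a = 5.62: Pab(L + a)/(6LEI) = 218.6/EI
  θ_X0 = 687.3/EI,  θ_Y0 = 658/EI
Flexibility coefficients: a unit moment at one end gives L/(3EI) there and L/(6EI) at the far end, so f₁₁ = f₂₂ = 3/EI and f₁₂ = f₂₁ = 1.5/EI.
Compatibility — zero rotation at each built-in end:
  3 M_X + 1.5 M_Y = 687.3
  1.5 M_X + 3 M_Y = 658
Solving the pair gives M_X = 159.2 kN·m and M_Y = 139.7 kN·m (hogging).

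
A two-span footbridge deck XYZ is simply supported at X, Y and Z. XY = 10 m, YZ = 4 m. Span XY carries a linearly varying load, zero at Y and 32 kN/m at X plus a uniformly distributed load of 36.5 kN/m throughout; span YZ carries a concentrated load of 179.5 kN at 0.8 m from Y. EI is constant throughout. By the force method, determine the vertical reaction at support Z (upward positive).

Release continuity at Y by inserting a hinge; the redundant is the internal moment M_Y. The primary structure is two simply-supported spans XY and YZ.
End slopes at the hinge Y, treating each span as simply supported:
  span XY: triangular load, peak 32: 7w₀L³/(360EI) = 622.2/EI
  span XY: UDL 36.5: wL³/(24EI) = 1521/EI
  span YZ: point load 179.5 at a = 0.8: Pab(L + b)/(6LEI) = 137.9/EI
  relative rotation θ_0 = (2143 + 137.9)/EI = 2281/EI
A unit hogging moment at Y produces rotation L₁/(3EI) + L₂/(3EI) = 4.667/EI.
Slope continuity at Y: θ_0 = M_Y·4.667/EI, so M_Y = 2281/4.667 = 488.8 kN·m (hogging).
Span YZ, ΣM about Z: R_Y^{YZ}·4 = 574.4 + 488.8, so R_Y^{YZ} = 265.8 kN and R_Z = 179.5 − 265.8 = -86.29 kN.

R_Z = -86.29 kN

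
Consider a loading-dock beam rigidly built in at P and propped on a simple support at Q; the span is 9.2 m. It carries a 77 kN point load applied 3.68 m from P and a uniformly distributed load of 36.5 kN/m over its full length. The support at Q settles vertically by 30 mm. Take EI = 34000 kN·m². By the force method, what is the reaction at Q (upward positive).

R_Q = 138 kN

Release the roller at Q. Primary structure: cantilever fixed at P.
Downward deflection at the released point Q due to the loads:
  point load 77 at a = 3.68: Pa²(3L − a)/(6EI) = 4157/EI
  UDL 36.5: wL⁴/(8EI) = 32685/EI
  δ_0 = 36843/EI
Flexibility coefficient — unit upward force at Q: δ_{QQ} = L³/(3EI) = 259.6/EI.
With EI = 34000 kN·m²: δ_0 = 1.0836 m and δ_{QQ} = 0.007634 m/kN.
Compatibility — the beam at Q must follow the support down by 0.03 m: δ_0 − R_Q·δ_{QQ} = 0.03, so R_Q = (1.0836 − 0.03)/0.007634 = 138 kN.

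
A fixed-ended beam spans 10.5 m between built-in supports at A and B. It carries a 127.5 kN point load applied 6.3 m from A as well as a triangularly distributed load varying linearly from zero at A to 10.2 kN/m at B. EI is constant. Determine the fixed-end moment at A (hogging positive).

Take the two fixed-end moments M_A, M_B as redundants; the released structure is the simple span AB.
On the primary (simply-supported) span, the end slopes from the loading are:
  at A: point load 127.5 at a = 6.3: Pab(L + b)/(6LEI) = 787.2/EI
  at B: point load 127.5 at a = 6.3: Pab(L + a)/(6LEI) = 899.6/EI
  at A: triangular load, peak 10.2: 7w₀L³/(360EI) = 229.6/EI
  at B: triangular load, peak 10.2: w₀L³/(45EI) = 262.4/EI
  θ_A0 = 1017/EI,  θ_B0 = 1162/EI
Flexibility coefficients: a unit moment at one end gives L/(3EI) there and L/(6EI) at the far end, so f₁₁ = f₂₂ = 3.5/EI and f₁₂ = f₂₁ = 1.75/EI.
Compatibility — zero rotation at each built-in end:
  3.5 M_A + 1.75 M_B = 1017
  1.75 M_A + 3.5 M_B = 1162
Solving the pair gives M_A = 166 kN·m and M_B = 249 kN·m (hogging).

M_A = 166 kN·m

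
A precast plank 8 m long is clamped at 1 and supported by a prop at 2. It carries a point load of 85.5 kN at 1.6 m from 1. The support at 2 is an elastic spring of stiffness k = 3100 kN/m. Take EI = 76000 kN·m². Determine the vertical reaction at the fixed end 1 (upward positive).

R_1 = 81.31 kN

Choose R_2 as the redundant. The primary structure is the cantilever fixed at 1.
Free-end deflection of the primary structure under the applied loading (downward +):
  point load 85.5 at a = 1.6: Pa²(3L − a)/(6EI) = 817.2/EI
Flexibility coefficient — unit upward force at 2: δ_{22} = L³/(3EI) = 170.7/EI.
With EI = 76000 kN·m²: δ_0 = 0.010752 m and δ_{22} = 0.002246 m/kN.
Compatibility — the spring shortens by R_2/k under the reaction it provides: δ_0 − R_2·δ_{22} = R_2/k. With 1/k = 0.000323 m/kN, R_2 = δ_0 / (δ_{22} + 1/k) = 0.010752 / (0.002246 + 0.000323) = 4.187 kN.
Vertical equilibrium: R_1 = ΣP − R_2 = 85.5 − 4.187 = 81.31 kN.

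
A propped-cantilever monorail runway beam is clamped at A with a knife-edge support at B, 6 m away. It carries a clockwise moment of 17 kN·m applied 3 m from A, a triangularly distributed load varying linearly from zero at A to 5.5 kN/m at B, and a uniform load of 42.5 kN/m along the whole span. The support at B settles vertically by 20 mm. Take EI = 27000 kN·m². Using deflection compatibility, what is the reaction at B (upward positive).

Take the reaction at B as the redundant and release it; the primary structure is a cantilever fixed at A.
Downward deflection at the released point B due to the loads:
  clockwise couple 17 at a = 3: M₀a(2L − a)/(2EI) = 229.5/EI
  triangular load, peak 5.5 at the free end: 11w₀L⁴/(120EI) = 653.4/EI
  UDL 42.5: wL⁴/(8EI) = 6885/EI
  δ_0 = 7768/EI
Tip deflection under a unit load at B: L³/(3EI) = 72/EI.
With EI = 27000 kN·m²: δ_0 = 0.2877 m and δ_{BB} = 0.002667 m/kN.
Compatibility — the beam at B must follow the support down by 0.02 m: δ_0 − R_B·δ_{BB} = 0.02, so R_B = (0.2877 − 0.02)/0.002667 = 100.4 kN.

R_B = 100.4 kN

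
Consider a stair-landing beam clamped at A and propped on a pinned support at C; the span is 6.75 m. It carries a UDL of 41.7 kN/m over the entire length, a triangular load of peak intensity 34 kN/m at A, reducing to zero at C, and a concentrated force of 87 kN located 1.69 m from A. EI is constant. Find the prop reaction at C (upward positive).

R_C = 136 kN

Release the roller at C. Primary structure: cantilever fixed at A.
Downward deflection at the released point C due to the loads:
  UDL 41.7: wL⁴/(8EI) = 10821/EI
  triangular load, peak 34 at the fixed end: w₀L⁴/(30EI) = 2353/EI
  point load 87 at a = 1.69: Pa²(3L − a)/(6EI) = 768.6/EI
  δ_0 = 13942/EI
Tip deflection under a unit load at C: L³/(3EI) = 102.5/EI.
The prop prevents deflection at C: R_C = δ_0/δ_{CC} = 13942/102.5 = 136 kN.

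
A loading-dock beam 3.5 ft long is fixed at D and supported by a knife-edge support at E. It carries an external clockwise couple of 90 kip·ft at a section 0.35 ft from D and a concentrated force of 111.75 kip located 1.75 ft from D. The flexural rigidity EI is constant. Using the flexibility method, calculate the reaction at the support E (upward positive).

Choose R_E as the redundant. The primary structure is the cantilever fixed at D.
Downward deflection at the released point E due to the loads:
  clockwise couple 90 at a = 0.35: M₀a(2L − a)/(2EI) = 104.7/EI
  point load 111.75 at a = 1.75: Pa²(3L − a)/(6EI) = 499.1/EI
  δ_0 = 603.8/EI
Flexibility coefficient — unit upward force at E: δ_{EE} = L³/(3EI) = 14.29/EI.
Compatibility at E: δ_0 − R_E·δ_{EE} = 0, so R_E = 603.8/14.29 = 42.25 kip.

R_E = 42.25 kip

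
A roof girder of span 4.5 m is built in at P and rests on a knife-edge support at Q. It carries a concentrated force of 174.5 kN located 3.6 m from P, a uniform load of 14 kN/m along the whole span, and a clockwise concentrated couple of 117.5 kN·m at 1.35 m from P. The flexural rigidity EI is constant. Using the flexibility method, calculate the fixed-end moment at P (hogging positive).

Choose R_Q as the redundant. The primary structure is the cantilever fixed at P.
Free-end deflection of the primary structure under the applied loading (downward +):
  point load 174.5 at a = 3.6: Pa²(3L − a)/(6EI) = 3732/EI
  UDL 14: wL⁴/(8EI) = 717.6/EI
  clockwise couple 117.5 at a = 1.35: M₀a(2L − a)/(2EI) = 606.7/EI
  δ_0 = 5056/EI
Flexibility coefficient — unit upward force at Q: δ_{QQ} = L³/(3EI) = 30.38/EI.
Compatibility at Q: δ_0 − R_Q·δ_{QQ} = 0, so R_Q = 5056/30.38 = 166.4 kN.
Moment equilibrium about P: M_P = Σ(load moments about P) − R_Q·L = 887.5 − 166.4×4.5 = 138.4 kN·m.

M_P = 138.4 kN·m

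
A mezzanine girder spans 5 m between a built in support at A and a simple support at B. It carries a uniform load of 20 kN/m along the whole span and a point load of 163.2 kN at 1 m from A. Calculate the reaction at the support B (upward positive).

R_B = 46.64 kN

Choose R_B as the redundant. The primary structure is the cantilever fixed at A.
Primary-structure tip deflection at B by superposition:
  UDL 20: wL⁴/(8EI) = 1562/EI
  point load 163.2 at a = 1: Pa²(3L − a)/(6EI) = 380.8/EI
  δ_0 = 1943/EI
Tip deflection under a unit load at B: L³/(3EI) = 41.67/EI.
The prop prevents deflection at B: R_B = δ_0/δ_{BB} = 1943/41.67 = 46.64 kN.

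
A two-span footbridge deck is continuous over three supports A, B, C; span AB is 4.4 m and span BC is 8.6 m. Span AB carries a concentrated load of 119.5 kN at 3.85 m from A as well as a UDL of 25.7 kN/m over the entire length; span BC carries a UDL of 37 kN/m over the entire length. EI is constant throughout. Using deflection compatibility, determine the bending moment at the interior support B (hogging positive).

M_B = 265.6 kN·m

Insert a hinge at B; M_B is the redundant, and each span becomes simply supported.
End slopes at the hinge B, treating each span as simply supported:
  span AB: point load 119.5 at a = 3.85: Pab(L + a)/(6LEI) = 79.08/EI
  span AB: UDL 25.7: wL³/(24EI) = 91.22/EI
  span BC: UDL 37: wL³/(24EI) = 980.6/EI
  relative rotation θ_0 = (170.3 + 980.6)/EI = 1151/EI
A unit hogging moment at B produces rotation L₁/(3EI) + L₂/(3EI) = 4.333/EI.
Slope continuity at B: θ_0 = M_B·4.333/EI, so M_B = 1151/4.333 = 265.6 kN·m (hogging).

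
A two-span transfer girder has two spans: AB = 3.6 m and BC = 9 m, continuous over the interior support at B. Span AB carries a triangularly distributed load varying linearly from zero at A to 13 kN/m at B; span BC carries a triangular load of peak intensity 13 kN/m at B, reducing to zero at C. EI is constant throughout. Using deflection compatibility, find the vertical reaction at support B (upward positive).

Release continuity at B by inserting a hinge; the redundant is the internal moment M_B. The primary structure is two simply-supported spans AB and BC.
End slopes at the hinge B, treating each span as simply supported:
  span AB: triangular load, peak 13: w₀L³/(45EI) = 13.48/EI
  span BC: triangular load, peak 13: w₀L³/(45EI) = 210.6/EI
  relative rotation θ_0 = (13.48 + 210.6)/EI = 224.1/EI
A unit hogging moment at B produces rotation L₁/(3EI) + L₂/(3EI) = 4.2/EI.
Compatibility: M_B·(L₁+L₂)/(3EI) = θ_0, giving M_B = 53.35 kN·m (hogging).
Span AB, ΣM about A with M_B applied at B: R_B^{AB}·3.6 = 56.16 + 53.35, so R_B^{AB} = 30.42 kN and R_A = 23.4 − 30.42 = -7.02 kN.
Span BC, ΣM about C: R_B^{BC}·9 = 351 + 53.35, so R_B^{BC} = 44.93 kN and R_C = 58.5 − 44.93 = 13.57 kN.
R_B = 30.42 + 44.93 = 75.35 kN.

R_B = 75.35 kN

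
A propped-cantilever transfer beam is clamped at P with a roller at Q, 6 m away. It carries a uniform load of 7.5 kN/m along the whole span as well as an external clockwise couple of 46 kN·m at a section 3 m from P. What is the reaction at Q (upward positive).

R_Q = 25.5 kN

Remove the prop at Q; the released (primary) structure is a cantilever built in at P.
Deflection at Q on the released cantilever, summing each load's contribution:
  UDL 7.5: wL⁴/(8EI) = 1215/EI
  clockwise couple 46 at a = 3: M₀a(2L − a)/(2EI) = 621/EI
  δ_0 = 1836/EI
Tip deflection under a unit load at Q: L³/(3EI) = 72/EI.
The prop prevents deflection at Q: R_Q = δ_0/δ_{QQ} = 1836/72 = 25.5 kN.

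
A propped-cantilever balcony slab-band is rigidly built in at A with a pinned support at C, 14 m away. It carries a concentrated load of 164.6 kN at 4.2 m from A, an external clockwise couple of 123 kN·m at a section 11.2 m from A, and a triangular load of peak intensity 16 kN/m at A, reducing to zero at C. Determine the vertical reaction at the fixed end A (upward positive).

Take the reaction at C as the redundant and release it; the primary structure is a cantilever fixed at A.
Deflection at C on the released cantilever, summing each load's contribution:
  point load 164.6 at a = 4.2: Pa²(3L − a)/(6EI) = 18292/EI
  clockwise couple 123 at a = 11.2: M₀a(2L − a)/(2EI) = 11572/EI
  triangular load, peak 16 at the fixed end: w₀L⁴/(30EI) = 20489/EI
  δ_0 = 50353/EI
Flexibility coefficient — unit upward force at C: δ_{CC} = L³/(3EI) = 914.7/EI.
Compatibility at C: δ_0 − R_C·δ_{CC} = 0, so R_C = 50353/914.7 = 55.05 kN.
Vertical equilibrium: R_A = ΣP − R_C = 276.6 − 55.05 = 221.5 kN.

R_A = 221.5 kN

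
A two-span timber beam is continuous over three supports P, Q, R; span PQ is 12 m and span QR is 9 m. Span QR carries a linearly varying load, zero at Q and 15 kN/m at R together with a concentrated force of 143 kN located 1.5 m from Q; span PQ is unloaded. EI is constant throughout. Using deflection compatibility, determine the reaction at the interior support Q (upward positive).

R_Q = 161.2 kN

Take M_Q as the redundant. Released structure: two simple spans PQ and QR with a hinge at Q.
Discontinuity in slope at Q on the released structure — sum the simple-span end rotations:
  span QR: triangular load, peak 15: 7w₀L³/(360EI) = 212.6/EI
  span QR: point load 143 at a = 1.5: Pab(L + b)/(6LEI) = 491.6/EI
  relative rotation θ_0 = (0 + 704.2)/EI = 704.2/EI
A unit hogging moment at Q produces rotation L₁/(3EI) + L₂/(3EI) = 7/EI.
Compatibility: M_Q·(L₁+L₂)/(3EI) = θ_0, giving M_Q = 100.6 kN·m (hogging).
Span PQ, ΣM about P with M_Q applied at Q: R_Q^{PQ}·12 = 0 + 100.6, so R_Q^{PQ} = 8.383 kN and R_P = 0 − 8.383 = -8.383 kN.
Span QR, ΣM about R: R_Q^{QR}·9 = 1275 + 100.6, so R_Q^{QR} = 152.8 kN and R_R = 210.5 − 152.8 = 57.66 kN.
R_Q = 8.383 + 152.8 = 161.2 kN.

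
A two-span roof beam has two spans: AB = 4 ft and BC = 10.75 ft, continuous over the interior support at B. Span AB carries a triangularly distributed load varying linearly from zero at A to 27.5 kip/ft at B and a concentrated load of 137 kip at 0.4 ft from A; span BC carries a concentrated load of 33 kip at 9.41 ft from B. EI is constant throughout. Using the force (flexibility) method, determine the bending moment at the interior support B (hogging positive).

M_B = 31.17 kip·ft

Take M_B as the redundant. Released structure: two simple spans AB and BC with a hinge at B.
Rotations at B on the released spans (each span's end-slope, ×1/EI):
  span AB: triangular load, peak 27.5: w₀L³/(45EI) = 39.11/EI
  span AB: point load 137 at a = 0.4: Pab(L + a)/(6LEI) = 36.17/EI
  span BC: point load 33 at a = 9.41: Pab(L + b)/(6LEI) = 78/EI
  relative rotation θ_0 = (75.28 + 78)/EI = 153.3/EI
A unit hogging moment at B produces rotation L₁/(3EI) + L₂/(3EI) = 4.917/EI.
Compatibility: M_B·(L₁+L₂)/(3EI) = θ_0, giving M_B = 31.17 kip·ft (hogging).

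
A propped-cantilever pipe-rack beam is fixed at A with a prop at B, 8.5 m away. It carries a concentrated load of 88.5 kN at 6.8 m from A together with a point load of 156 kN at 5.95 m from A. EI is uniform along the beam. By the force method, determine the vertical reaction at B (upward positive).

Take the reaction at B as the redundant and release it; the primary structure is a cantilever fixed at A.
Primary-structure tip deflection at B by superposition:
  point load 88.5 at a = 6.8: Pa²(3L − a)/(6EI) = 12754/EI
  point load 156 at a = 5.95: Pa²(3L − a)/(6EI) = 17995/EI
  δ_0 = 30749/EI
Tip deflection under a unit load at B: L³/(3EI) = 204.7/EI.
The prop prevents deflection at B: R_B = δ_0/δ_{BB} = 30749/204.7 = 150.2 kN.

R_B = 150.2 kN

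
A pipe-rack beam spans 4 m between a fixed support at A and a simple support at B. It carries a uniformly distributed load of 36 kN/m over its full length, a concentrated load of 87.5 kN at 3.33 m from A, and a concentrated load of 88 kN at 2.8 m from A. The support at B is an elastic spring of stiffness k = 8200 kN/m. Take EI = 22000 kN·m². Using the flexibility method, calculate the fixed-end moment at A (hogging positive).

Release the roller at B. Primary structure: cantilever fixed at A.
Primary-structure tip deflection at B by superposition:
  UDL 36: wL⁴/(8EI) = 1152/EI
  point load 87.5 at a = 3.33: Pa²(3L − a)/(6EI) = 1402/EI
  point load 88 at a = 2.8: Pa²(3L − a)/(6EI) = 1058/EI
  δ_0 = 3612/EI
Tip deflection under a unit load at B: L³/(3EI) = 21.33/EI.
With EI = 22000 kN·m²: δ_0 = 0.16418 m and δ_{BB} = 0.00097 m/kN.
Compatibility — the spring shortens by R_B/k under the reaction it provides: δ_0 − R_B·δ_{BB} = R_B/k. With 1/k = 0.000122 m/kN, R_B = δ_0 / (δ_{BB} + 1/k) = 0.16418 / (0.00097 + 0.000122) = 150.4 kN.
Moment equilibrium about A: M_A = Σ(load moments about A) − R_B·L = 825.8 − 150.4×4 = 224.2 kN·m.

M_A = 224.2 kN·m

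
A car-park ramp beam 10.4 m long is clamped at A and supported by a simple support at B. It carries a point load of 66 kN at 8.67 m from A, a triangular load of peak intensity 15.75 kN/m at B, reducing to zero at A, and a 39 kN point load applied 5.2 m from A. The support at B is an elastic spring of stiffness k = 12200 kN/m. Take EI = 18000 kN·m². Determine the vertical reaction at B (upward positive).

R_B = 106.5 kN

Release the roller at B. Primary structure: cantilever fixed at A.
Primary-structure tip deflection at B by superposition:
  point load 66 at a = 8.67: Pa²(3L − a)/(6EI) = 18629/EI
  triangular load, peak 15.75 at the free end: 11w₀L⁴/(120EI) = 16890/EI
  point load 39 at a = 5.2: Pa²(3L − a)/(6EI) = 4570/EI
  δ_0 = 40089/EI
Tip deflection under a unit load at B: L³/(3EI) = 375/EI.
With EI = 18000 kN·m²: δ_0 = 2.2272 m and δ_{BB} = 0.020831 m/kN.
Compatibility — the spring shortens by R_B/k under the reaction it provides: δ_0 − R_B·δ_{BB} = R_B/k. With 1/k = 0.000082 m/kN, R_B = δ_0 / (δ_{BB} + 1/k) = 2.2272 / (0.020831 + 0.000082) = 106.5 kN.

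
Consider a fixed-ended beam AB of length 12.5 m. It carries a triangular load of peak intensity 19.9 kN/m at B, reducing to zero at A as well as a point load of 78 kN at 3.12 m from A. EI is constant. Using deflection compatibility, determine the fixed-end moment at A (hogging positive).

M_A = 240.7 kN·m

Release both end moments; the primary structure is a simply-supported span AB with redundants M_A and M_B.
On the primary (simply-supported) span, the end slopes from the loading are:
  at A: triangular load, peak 19.9: 7w₀L³/(360EI) = 755.8/EI
  at B: triangular load, peak 19.9: w₀L³/(45EI) = 863.7/EI
  at A: point load 78 at a = 3.12: Pab(L + b)/(6LEI) = 665.9/EI
  at B: point load 78 at a = 3.12: Pab(L + a)/(6LEI) = 475.4/EI
  θ_A0 = 1422/EI,  θ_B0 = 1339/EI
Flexibility coefficients: a unit moment at one end gives L/(3EI) there and L/(6EI) at the far end, so f₁₁ = f₂₂ = 4.167/EI and f₁₂ = f₂₁ = 2.083/EI.
Compatibility — zero rotation at each built-in end:
  4.167 M_A + 2.083 M_B = 1422
  2.083 M_A + 4.167 M_B = 1339
Solving the pair gives M_A = 240.7 kN·m and M_B = 201.1 kN·m (hogging).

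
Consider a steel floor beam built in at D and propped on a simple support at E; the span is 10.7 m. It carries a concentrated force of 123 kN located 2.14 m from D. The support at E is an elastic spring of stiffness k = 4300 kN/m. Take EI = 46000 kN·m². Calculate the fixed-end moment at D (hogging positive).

Choose R_E as the redundant. The primary structure is the cantilever fixed at D.
Free-end deflection of the primary structure under the applied loading (downward +):
  point load 123 at a = 2.14: Pa²(3L − a)/(6EI) = 2813/EI
Flexibility coefficient — unit upward force at E: δ_{EE} = L³/(3EI) = 408.3/EI.
With EI = 46000 kN·m²: δ_0 = 0.061146 m and δ_{EE} = 0.008877 m/kN.
Compatibility — the spring shortens by R_E/k under the reaction it provides: δ_0 − R_E·δ_{EE} = R_E/k. With 1/k = 0.000233 m/kN, R_E = δ_0 / (δ_{EE} + 1/k) = 0.061146 / (0.008877 + 0.000233) = 6.712 kN.
Moment equilibrium about D: M_D = Σ(load moments about D) − R_E·L = 263.2 − 6.712×10.7 = 191.4 kN·m.

M_D = 191.4 kN·m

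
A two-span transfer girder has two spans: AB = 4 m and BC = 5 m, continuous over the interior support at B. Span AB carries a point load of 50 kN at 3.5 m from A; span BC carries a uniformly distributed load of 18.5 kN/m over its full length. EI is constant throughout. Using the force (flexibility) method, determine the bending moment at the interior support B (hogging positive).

Insert a hinge at B; M_B is the redundant, and each span becomes simply supported.
Rotations at B on the released spans (each span's end-slope, ×1/EI):
  span AB: point load 50 at a = 3.5: Pab(L + a)/(6LEI) = 27.34/EI
  span BC: UDL 18.5: wL³/(24EI) = 96.35/EI
  relative rotation θ_0 = (27.34 + 96.35)/EI = 123.7/EI
A unit hogging moment at B produces rotation L₁/(3EI) + L₂/(3EI) = 3/EI.
Compatibility: M_B·(L₁+L₂)/(3EI) = θ_0, giving M_B = 41.23 kN·m (hogging).

M_B = 41.23 kN·m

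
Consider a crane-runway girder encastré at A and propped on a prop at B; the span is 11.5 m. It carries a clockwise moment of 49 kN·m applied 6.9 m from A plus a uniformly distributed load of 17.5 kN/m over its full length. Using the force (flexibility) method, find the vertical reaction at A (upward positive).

R_A = 120.4 kN

Release the roller at B. Primary structure: cantilever fixed at A.
Downward deflection at the released point B due to the loads:
  clockwise couple 49 at a = 6.9: M₀a(2L − a)/(2EI) = 2722/EI
  UDL 17.5: wL⁴/(8EI) = 38260/EI
  δ_0 = 40981/EI
Tip deflection under a unit load at B: L³/(3EI) = 507/EI.
Compatibility at B: δ_0 − R_B·δ_{BB} = 0, so R_B = 40981/507 = 80.84 kN.
Vertical equilibrium: R_A = ΣP − R_B = 201.2 − 80.84 = 120.4 kN.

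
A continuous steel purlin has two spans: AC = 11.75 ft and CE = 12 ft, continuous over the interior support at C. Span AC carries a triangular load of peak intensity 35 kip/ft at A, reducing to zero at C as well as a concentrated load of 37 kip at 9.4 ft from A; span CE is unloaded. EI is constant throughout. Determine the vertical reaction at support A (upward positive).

Release continuity at C by inserting a hinge; the redundant is the internal moment M_C. The primary structure is two simply-supported spans AC and CE.
Discontinuity in slope at C on the released structure — sum the simple-span end rotations:
  span AC: triangular load, peak 35: 7w₀L³/(360EI) = 1104/EI
  span AC: point load 37 at a = 9.4: Pab(L + a)/(6LEI) = 245.2/EI
  relative rotation θ_0 = (1349 + 0)/EI = 1349/EI
A unit hogging moment at C produces rotation L₁/(3EI) + L₂/(3EI) = 7.917/EI.
Compatibility: M_C·(L₁+L₂)/(3EI) = θ_0, giving M_C = 170.4 kip·ft (hogging).
Span AC, ΣM about A with M_C applied at C: R_C^{AC}·11.75 = 1153 + 170.4, so R_C^{AC} = 112.6 kip and R_A = 242.6 − 112.6 = 130 kip.

R_A = 130 kip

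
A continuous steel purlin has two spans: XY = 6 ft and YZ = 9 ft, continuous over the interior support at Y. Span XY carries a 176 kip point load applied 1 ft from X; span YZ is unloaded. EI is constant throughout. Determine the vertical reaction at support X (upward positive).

R_X = 141 kip

Insert a hinge at Y; M_Y is the redundant, and each span becomes simply supported.
End slopes at the hinge Y, treating each span as simply supported:
  span XY: point load 176 at a = 1: Pab(L + a)/(6LEI) = 171.1/EI
  relative rotation θ_0 = (171.1 + 0)/EI = 171.1/EI
A unit hogging moment at Y produces rotation L₁/(3EI) + L₂/(3EI) = 5/EI.
Compatibility: M_Y·(L₁+L₂)/(3EI) = θ_0, giving M_Y = 34.22 kip·ft (hogging).
Span XY, ΣM about X with M_Y applied at Y: R_Y^{XY}·6 = 176 + 34.22, so R_Y^{XY} = 35.04 kip and R_X = 176 − 35.04 = 141 kip.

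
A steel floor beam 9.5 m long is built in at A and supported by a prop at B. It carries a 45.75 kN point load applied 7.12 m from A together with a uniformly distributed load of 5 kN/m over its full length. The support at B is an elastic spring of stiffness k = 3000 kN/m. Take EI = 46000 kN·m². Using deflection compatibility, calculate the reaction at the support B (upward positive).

R_B = 44.35 kN

Choose R_B as the redundant. The primary structure is the cantilever fixed at A.
Deflection at B on the released cantilever, summing each load's contribution:
  point load 45.75 at a = 7.12: Pa²(3L − a)/(6EI) = 8264/EI
  UDL 5: wL⁴/(8EI) = 5091/EI
  δ_0 = 13355/EI
Flexibility coefficient — unit upward force at B: δ_{BB} = L³/(3EI) = 285.8/EI.
With EI = 46000 kN·m²: δ_0 = 0.29033 m and δ_{BB} = 0.006213 m/kN.
Compatibility — the spring shortens by R_B/k under the reaction it provides: δ_0 − R_B·δ_{BB} = R_B/k. With 1/k = 0.000333 m/kN, R_B = δ_0 / (δ_{BB} + 1/k) = 0.29033 / (0.006213 + 0.000333) = 44.35 kN.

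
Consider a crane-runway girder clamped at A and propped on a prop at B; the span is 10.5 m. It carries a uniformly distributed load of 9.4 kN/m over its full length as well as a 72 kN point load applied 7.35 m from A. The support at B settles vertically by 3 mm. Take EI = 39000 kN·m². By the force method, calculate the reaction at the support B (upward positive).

R_B = 77.28 kN

Take the reaction at B as the redundant and release it; the primary structure is a cantilever fixed at A.
Free-end deflection of the primary structure under the applied loading (downward +):
  UDL 9.4: wL⁴/(8EI) = 14282/EI
  point load 72 at a = 7.35: Pa²(3L − a)/(6EI) = 15656/EI
  δ_0 = 29938/EI
Flexibility coefficient — unit upward force at B: δ_{BB} = L³/(3EI) = 385.9/EI.
With EI = 39000 kN·m²: δ_0 = 0.76764 m and δ_{BB} = 0.009894 m/kN.
Compatibility — the beam at B must follow the support down by 0.003 m: δ_0 − R_B·δ_{BB} = 0.003, so R_B = (0.76764 − 0.003)/0.009894 = 77.28 kN.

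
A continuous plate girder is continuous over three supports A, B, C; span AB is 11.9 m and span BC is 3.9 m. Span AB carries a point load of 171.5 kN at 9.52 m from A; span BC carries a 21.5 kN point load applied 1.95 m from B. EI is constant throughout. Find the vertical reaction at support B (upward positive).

R_B = 224.6 kN

Take M_B as the redundant. Released structure: two simple spans AB and BC with a hinge at B.
Discontinuity in slope at B on the released structure — sum the simple-span end rotations:
  span AB: point load 171.5 at a = 9.52: Pab(L + a)/(6LEI) = 1166/EI
  span BC: point load 21.5 at a = 1.95: Pab(L + b)/(6LEI) = 20.44/EI
  relative rotation θ_0 = (1166 + 20.44)/EI = 1186/EI
A unit hogging moment at B produces rotation L₁/(3EI) + L₂/(3EI) = 5.267/EI.
Slope continuity at B: θ_0 = M_B·5.267/EI, so M_B = 1186/5.267 = 225.2 kN·m (hogging).
Span AB, ΣM about A with M_B applied at B: R_B^{AB}·11.9 = 1633 + 225.2, so R_B^{AB} = 156.1 kN and R_A = 171.5 − 156.1 = 15.37 kN.
Span BC, ΣM about C: R_B^{BC}·3.9 = 41.92 + 225.2, so R_B^{BC} = 68.5 kN and R_C = 21.5 − 68.5 = -47 kN.
R_B = 156.1 + 68.5 = 224.6 kN.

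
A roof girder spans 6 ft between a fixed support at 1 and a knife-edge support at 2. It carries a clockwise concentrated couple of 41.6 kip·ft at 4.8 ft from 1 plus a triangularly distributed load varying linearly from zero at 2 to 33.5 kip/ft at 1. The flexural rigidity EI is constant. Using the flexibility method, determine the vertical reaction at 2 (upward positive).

R_2 = 30.08 kip

Release the roller at 2. Primary structure: cantilever fixed at 1.
Deflection at 2 on the released cantilever, summing each load's contribution:
  clockwise couple 41.6 at a = 4.8: M₀a(2L − a)/(2EI) = 718.8/EI
  triangular load, peak 33.5 at the fixed end: w₀L⁴/(30EI) = 1447/EI
  δ_0 = 2166/EI
Tip deflection under a unit load at 2: L³/(3EI) = 72/EI.
The prop prevents deflection at 2: R_2 = δ_0/δ_{22} = 2166/72 = 30.08 kip.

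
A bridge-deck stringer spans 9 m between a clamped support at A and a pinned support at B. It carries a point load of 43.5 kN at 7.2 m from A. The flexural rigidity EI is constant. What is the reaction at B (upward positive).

R_B = 30.62 kN

Choose R_B as the redundant. The primary structure is the cantilever fixed at A.
Deflection at B on the released cantilever, summing each load's contribution:
  point load 43.5 at a = 7.2: Pa²(3L − a)/(6EI) = 7442/EI
Flexibility coefficient — unit upward force at B: δ_{BB} = L³/(3EI) = 243/EI.
The prop prevents deflection at B: R_B = δ_0/δ_{BB} = 7442/243 = 30.62 kN.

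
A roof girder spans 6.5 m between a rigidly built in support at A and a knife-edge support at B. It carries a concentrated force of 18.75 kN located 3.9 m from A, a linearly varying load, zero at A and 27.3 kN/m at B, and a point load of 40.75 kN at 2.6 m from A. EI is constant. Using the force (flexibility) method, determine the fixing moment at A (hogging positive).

M_A = 138.6 kN·m

Remove the prop at B; the released (primary) structure is a cantilever built in at A.
Deflection at B on the released cantilever, summing each load's contribution:
  point load 18.75 at a = 3.9: Pa²(3L − a)/(6EI) = 741.5/EI
  triangular load, peak 27.3 at the free end: 11w₀L⁴/(120EI) = 4467/EI
  point load 40.75 at a = 2.6: Pa²(3L − a)/(6EI) = 775.9/EI
  δ_0 = 5985/EI
Flexibility coefficient — unit upward force at B: δ_{BB} = L³/(3EI) = 91.54/EI.
The prop prevents deflection at B: R_B = δ_0/δ_{BB} = 5985/91.54 = 65.37 kN.
Moment equilibrium about A: M_A = Σ(load moments about A) − R_B·L = 563.5 − 65.37×6.5 = 138.6 kN·m.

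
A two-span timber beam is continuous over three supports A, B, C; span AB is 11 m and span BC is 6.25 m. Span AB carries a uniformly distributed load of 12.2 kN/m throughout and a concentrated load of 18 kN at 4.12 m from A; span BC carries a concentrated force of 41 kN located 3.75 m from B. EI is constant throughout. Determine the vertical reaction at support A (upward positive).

R_A = 64.4 kN

Take M_B as the redundant. Released structure: two simple spans AB and BC with a hinge at B.
Discontinuity in slope at B on the released structure — sum the simple-span end rotations:
  span AB: UDL 12.2: wL³/(24EI) = 676.6/EI
  span AB: point load 18 at a = 4.12: Pab(L + a)/(6LEI) = 116.9/EI
  span BC: point load 41 at a = 3.75: Pab(L + b)/(6LEI) = 89.69/EI
  relative rotation θ_0 = (793.5 + 89.69)/EI = 883.2/EI
A unit hogging moment at B produces rotation L₁/(3EI) + L₂/(3EI) = 5.75/EI.
Slope continuity at B: θ_0 = M_B·5.75/EI, so M_B = 883.2/5.75 = 153.6 kN·m (hogging).
Span AB, ΣM about A with M_B applied at B: R_B^{AB}·11 = 812.3 + 153.6, so R_B^{AB} = 87.8 kN and R_A = 152.2 − 87.8 = 64.4 kN.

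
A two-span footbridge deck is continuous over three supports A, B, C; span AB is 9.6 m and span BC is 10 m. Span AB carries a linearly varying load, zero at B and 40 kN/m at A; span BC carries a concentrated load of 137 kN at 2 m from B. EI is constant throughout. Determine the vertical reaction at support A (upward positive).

Take M_B as the redundant. Released structure: two simple spans AB and BC with a hinge at B.
Rotations at B on the released spans (each span's end-slope, ×1/EI):
  span AB: triangular load, peak 40: 7w₀L³/(360EI) = 688.1/EI
  span BC: point load 137 at a = 2: Pab(L + b)/(6LEI) = 657.6/EI
  relative rotation θ_0 = (688.1 + 657.6)/EI = 1346/EI
A unit hogging moment at B produces rotation L₁/(3EI) + L₂/(3EI) = 6.533/EI.
Compatibility: M_B·(L₁+L₂)/(3EI) = θ_0, giving M_B = 206 kN·m (hogging).
Span AB, ΣM about A with M_B applied at B: R_B^{AB}·9.6 = 614.4 + 206, so R_B^{AB} = 85.46 kN and R_A = 192 − 85.46 = 106.5 kN.

R_A = 106.5 kN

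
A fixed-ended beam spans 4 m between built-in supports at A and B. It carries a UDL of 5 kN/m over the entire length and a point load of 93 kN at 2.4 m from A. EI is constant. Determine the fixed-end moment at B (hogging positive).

Release both end moments; the primary structure is a simply-supported span AB with redundants M_A and M_B.
On the primary (simply-supported) span, the end slopes from the loading are:
  at A: UDL 5: wL³/(24EI) = 13.33/EI
  at B: UDL 5: wL³/(24EI) = 13.33/EI
  at A: point load 93 at a = 2.4: Pab(L + b)/(6LEI) = 83.33/EI
  at B: point load 93 at a = 2.4: Pab(L + a)/(6LEI) = 95.23/EI
  θ_A0 = 96.66/EI,  θ_B0 = 108.6/EI
Flexibility coefficients: a unit moment at one end gives L/(3EI) there and L/(6EI) at the far end, so f₁₁ = f₂₂ = 1.333/EI and f₁₂ = f₂₁ = 0.6667/EI.
Compatibility — zero rotation at each built-in end:
  1.333 M_A + 0.6667 M_B = 96.66
  0.6667 M_A + 1.333 M_B = 108.6
Solving the pair gives M_A = 42.38 kN·m and M_B = 60.23 kN·m (hogging).

M_B = 60.23 kN·m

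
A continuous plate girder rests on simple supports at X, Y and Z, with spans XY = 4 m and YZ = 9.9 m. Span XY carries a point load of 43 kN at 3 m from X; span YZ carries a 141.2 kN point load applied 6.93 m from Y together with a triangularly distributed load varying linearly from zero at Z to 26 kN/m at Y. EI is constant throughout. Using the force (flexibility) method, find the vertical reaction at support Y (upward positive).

R_Y = 253.4 kN

Insert a hinge at Y; M_Y is the redundant, and each span becomes simply supported.
Rotations at Y on the released spans (each span's end-slope, ×1/EI):
  span XY: point load 43 at a = 3: Pab(L + a)/(6LEI) = 37.62/EI
  span YZ: point load 141.2 at a = 6.93: Pab(L + b)/(6LEI) = 629.7/EI
  span YZ: triangular load, peak 26: w₀L³/(45EI) = 560.6/EI
  relative rotation θ_0 = (37.62 + 1190)/EI = 1228/EI
A unit hogging moment at Y produces rotation L₁/(3EI) + L₂/(3EI) = 4.633/EI.
Slope continuity at Y: θ_0 = M_Y·4.633/EI, so M_Y = 1228/4.633 = 265 kN·m (hogging).
Span XY, ΣM about X with M_Y applied at Y: R_Y^{XY}·4 = 129 + 265, so R_Y^{XY} = 98.5 kN and R_X = 43 − 98.5 = -55.5 kN.
Span YZ, ΣM about Z: R_Y^{YZ}·9.9 = 1269 + 265, so R_Y^{YZ} = 154.9 kN and R_Z = 269.9 − 154.9 = 115 kN.
R_Y = 98.5 + 154.9 = 253.4 kN.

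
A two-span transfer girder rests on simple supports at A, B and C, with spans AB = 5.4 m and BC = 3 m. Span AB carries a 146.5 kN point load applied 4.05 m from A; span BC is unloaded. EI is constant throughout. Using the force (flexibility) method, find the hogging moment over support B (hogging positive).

M_B = 83.44 kN·m

Insert a hinge at B; M_B is the redundant, and each span becomes simply supported.
End slopes at the hinge B, treating each span as simply supported:
  span AB: point load 146.5 at a = 4.05: Pab(L + a)/(6LEI) = 233.6/EI
  relative rotation θ_0 = (233.6 + 0)/EI = 233.6/EI
A unit hogging moment at B produces rotation L₁/(3EI) + L₂/(3EI) = 2.8/EI.
Compatibility: M_B·(L₁+L₂)/(3EI) = θ_0, giving M_B = 83.44 kN·m (hogging).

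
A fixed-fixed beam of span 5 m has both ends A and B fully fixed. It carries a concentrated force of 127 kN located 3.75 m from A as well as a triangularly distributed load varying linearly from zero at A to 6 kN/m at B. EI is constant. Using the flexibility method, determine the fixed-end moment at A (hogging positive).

Take the two fixed-end moments M_A, M_B as redundants; the released structure is the simple span AB.
On the primary (simply-supported) span, the end slopes from the loading are:
  at A: point load 127 at a = 3.75: Pab(L + b)/(6LEI) = 124/EI
  at B: point load 127 at a = 3.75: Pab(L + a)/(6LEI) = 173.6/EI
  at A: triangular load, peak 6: 7w₀L³/(360EI) = 14.58/EI
  at B: triangular load, peak 6: w₀L³/(45EI) = 16.67/EI
  θ_A0 = 138.6/EI,  θ_B0 = 190.3/EI
Flexibility coefficients: a unit moment at one end gives L/(3EI) there and L/(6EI) at the far end, so f₁₁ = f₂₂ = 1.667/EI and f₁₂ = f₂₁ = 0.8333/EI.
Compatibility — zero rotation at each built-in end:
  1.667 M_A + 0.8333 M_B = 138.6
  0.8333 M_A + 1.667 M_B = 190.3
Solving the pair gives M_A = 34.77 kN·m and M_B = 96.8 kN·m (hogging).

M_A = 34.77 kN·m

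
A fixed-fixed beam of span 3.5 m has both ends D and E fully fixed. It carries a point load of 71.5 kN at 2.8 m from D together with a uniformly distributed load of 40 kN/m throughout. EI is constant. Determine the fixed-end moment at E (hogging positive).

M_E = 72.87 kN·m

Release both end moments; the primary structure is a simply-supported span DE with redundants M_D and M_E.
End rotations of the released simple span under the applied load (×1/EI):
  at D: point load 71.5 at a = 2.8: Pab(L + b)/(6LEI) = 28.03/EI
  at E: point load 71.5 at a = 2.8: Pab(L + a)/(6LEI) = 42.04/EI
  at D: UDL 40: wL³/(24EI) = 71.46/EI
  at E: UDL 40: wL³/(24EI) = 71.46/EI
  θ_D0 = 99.49/EI,  θ_E0 = 113.5/EI
Flexibility coefficients: a unit moment at one end gives L/(3EI) there and L/(6EI) at the far end, so f₁₁ = f₂₂ = 1.167/EI and f₁₂ = f₂₁ = 0.5833/EI.
Compatibility — zero rotation at each built-in end:
  1.167 M_D + 0.5833 M_E = 99.49
  0.5833 M_D + 1.167 M_E = 113.5
Solving the pair gives M_D = 48.84 kN·m and M_E = 72.87 kN·m (hogging).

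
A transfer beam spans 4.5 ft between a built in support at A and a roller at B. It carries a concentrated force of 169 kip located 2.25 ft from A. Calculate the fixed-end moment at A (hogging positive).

Release the roller at B. Primary structure: cantilever fixed at A.
Deflection at B on the released cantilever, summing each load's contribution:
  point load 169 at a = 2.25: Pa²(3L − a)/(6EI) = 1604/EI
Flexibility coefficient — unit upward force at B: δ_{BB} = L³/(3EI) = 30.38/EI.
Compatibility at B: δ_0 − R_B·δ_{BB} = 0, so R_B = 1604/30.38 = 52.81 kip.
Moment equilibrium about A: M_A = Σ(load moments about A) − R_B·L = 380.2 − 52.81×4.5 = 142.6 kip·ft.

M_A = 142.6 kip·ft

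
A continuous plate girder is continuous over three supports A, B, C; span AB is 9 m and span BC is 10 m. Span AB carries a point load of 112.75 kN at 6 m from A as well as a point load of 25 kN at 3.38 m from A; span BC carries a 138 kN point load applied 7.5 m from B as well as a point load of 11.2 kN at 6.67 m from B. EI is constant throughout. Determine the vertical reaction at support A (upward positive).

R_A = 30.97 kN

Insert a hinge at B; M_B is the redundant, and each span becomes simply supported.
End slopes at the hinge B, treating each span as simply supported:
  span AB: point load 112.75 at a = 6: Pab(L + a)/(6LEI) = 563.8/EI
  span AB: point load 25 at a = 3.38: Pab(L + a)/(6LEI) = 108.9/EI
  span BC: point load 138 at a = 7.5: Pab(L + b)/(6LEI) = 539.1/EI
  span BC: point load 11.2 at a = 6.67: Pab(L + b)/(6LEI) = 55.27/EI
  relative rotation θ_0 = (672.6 + 594.3)/EI = 1267/EI
A unit hogging moment at B produces rotation L₁/(3EI) + L₂/(3EI) = 6.333/EI.
Compatibility: M_B·(L₁+L₂)/(3EI) = θ_0, giving M_B = 200 kN·m (hogging).
Span AB, ΣM about A with M_B applied at B: R_B^{AB}·9 = 761 + 200, so R_B^{AB} = 106.8 kN and R_A = 137.8 − 106.8 = 30.97 kN.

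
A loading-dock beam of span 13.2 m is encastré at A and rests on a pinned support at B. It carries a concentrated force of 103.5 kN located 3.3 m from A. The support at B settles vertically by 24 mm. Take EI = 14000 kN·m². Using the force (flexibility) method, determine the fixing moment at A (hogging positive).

M_A = 229.9 kN·m

Remove the prop at B; the released (primary) structure is a cantilever built in at A.
Primary-structure tip deflection at B by superposition:
  point load 103.5 at a = 3.3: Pa²(3L − a)/(6EI) = 6819/EI
Flexibility coefficient — unit upward force at B: δ_{BB} = L³/(3EI) = 766.7/EI.
With EI = 14000 kN·m²: δ_0 = 0.48707 m and δ_{BB} = 0.054761 m/kN.
Compatibility — the beam at B must follow the support down by 0.024 m: δ_0 − R_B·δ_{BB} = 0.024, so R_B = (0.48707 − 0.024)/0.054761 = 8.456 kN.
Moment equilibrium about A: M_A = Σ(load moments about A) − R_B·L = 341.6 − 8.456×13.2 = 229.9 kN·m.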